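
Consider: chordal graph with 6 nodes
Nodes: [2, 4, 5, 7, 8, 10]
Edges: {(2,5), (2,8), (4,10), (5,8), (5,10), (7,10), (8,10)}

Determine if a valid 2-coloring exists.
No, G is not 2-colorable

The clique on vertices [2, 5, 8] has size 3 > 2, so it alone needs 3 colors.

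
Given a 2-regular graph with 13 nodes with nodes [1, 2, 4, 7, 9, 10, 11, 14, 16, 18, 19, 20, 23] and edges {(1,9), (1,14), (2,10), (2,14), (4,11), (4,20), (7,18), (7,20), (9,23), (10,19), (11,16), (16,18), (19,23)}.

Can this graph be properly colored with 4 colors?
Yes, G is 4-colorable

A valid 4-coloring: color 1: [4, 7, 9, 14, 16, 19]; color 2: [1, 10, 11, 18, 20, 23]; color 3: [2].
(χ(G) = 3 ≤ 4.)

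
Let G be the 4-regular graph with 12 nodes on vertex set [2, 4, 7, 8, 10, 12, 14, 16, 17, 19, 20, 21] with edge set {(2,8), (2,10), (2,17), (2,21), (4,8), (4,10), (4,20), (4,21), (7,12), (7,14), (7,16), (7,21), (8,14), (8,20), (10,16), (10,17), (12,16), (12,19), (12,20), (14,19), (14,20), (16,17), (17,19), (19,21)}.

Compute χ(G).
χ(G) = 3

Clique number ω(G) = 3 (lower bound: χ ≥ ω).
The clique on [2, 10, 17] has size 3, forcing χ ≥ 3, and the coloring below uses 3 colors, so χ(G) = 3.
A valid 3-coloring: color 1: [2, 4, 14, 16]; color 2: [7, 10, 19, 20]; color 3: [8, 12, 17, 21].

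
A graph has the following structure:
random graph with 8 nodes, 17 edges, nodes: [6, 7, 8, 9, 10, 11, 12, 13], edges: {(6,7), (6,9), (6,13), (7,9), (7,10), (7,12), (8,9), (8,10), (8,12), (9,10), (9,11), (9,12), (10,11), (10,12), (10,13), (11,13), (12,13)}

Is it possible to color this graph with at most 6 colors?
Yes, G is 6-colorable

A valid 6-coloring: color 1: [6, 10]; color 2: [9, 13]; color 3: [11, 12]; color 4: [7, 8].
(χ(G) = 4 ≤ 6.)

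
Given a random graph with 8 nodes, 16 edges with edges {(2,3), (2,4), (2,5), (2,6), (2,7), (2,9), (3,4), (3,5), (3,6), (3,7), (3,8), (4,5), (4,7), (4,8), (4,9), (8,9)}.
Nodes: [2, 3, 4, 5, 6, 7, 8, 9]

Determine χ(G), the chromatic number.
χ(G) = 4

Clique number ω(G) = 4 (lower bound: χ ≥ ω).
The clique on [2, 3, 4, 5] has size 4, forcing χ ≥ 4, and the coloring below uses 4 colors, so χ(G) = 4.
A valid 4-coloring: color 1: [4, 6]; color 2: [3, 9]; color 3: [2, 8]; color 4: [5, 7].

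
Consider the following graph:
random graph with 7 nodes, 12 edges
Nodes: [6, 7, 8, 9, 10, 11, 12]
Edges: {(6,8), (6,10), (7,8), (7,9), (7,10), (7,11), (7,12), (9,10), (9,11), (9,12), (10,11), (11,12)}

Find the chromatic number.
χ(G) = 4

Clique number ω(G) = 4 (lower bound: χ ≥ ω).
The clique on [7, 9, 10, 11] has size 4, forcing χ ≥ 4, and the coloring below uses 4 colors, so χ(G) = 4.
A valid 4-coloring: color 1: [6, 7]; color 2: [8, 10, 12]; color 3: [11]; color 4: [9].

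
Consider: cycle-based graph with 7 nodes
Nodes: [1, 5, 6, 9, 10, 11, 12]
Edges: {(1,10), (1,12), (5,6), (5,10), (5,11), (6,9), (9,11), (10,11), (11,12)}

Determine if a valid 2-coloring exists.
The clique on vertices [5, 10, 11] has size 3 > 2, so it alone needs 3 colors.

No, G is not 2-colorable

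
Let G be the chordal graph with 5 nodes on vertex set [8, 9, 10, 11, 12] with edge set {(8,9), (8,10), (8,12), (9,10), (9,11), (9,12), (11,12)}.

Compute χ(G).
χ(G) = 3

Clique number ω(G) = 3 (lower bound: χ ≥ ω).
The clique on [8, 9, 10] has size 3, forcing χ ≥ 3, and the coloring below uses 3 colors, so χ(G) = 3.
A valid 3-coloring: color 1: [9]; color 2: [10, 12]; color 3: [8, 11].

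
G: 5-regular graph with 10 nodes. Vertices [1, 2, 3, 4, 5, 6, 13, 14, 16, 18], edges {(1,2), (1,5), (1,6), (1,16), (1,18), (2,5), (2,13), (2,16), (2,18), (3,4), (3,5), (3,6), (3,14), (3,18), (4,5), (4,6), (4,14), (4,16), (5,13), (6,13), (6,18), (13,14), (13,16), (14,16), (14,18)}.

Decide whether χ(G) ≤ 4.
A valid 4-coloring: color 1: [2, 6, 14]; color 2: [1, 4, 13]; color 3: [3, 16]; color 4: [5, 18].
(χ(G) = 4 ≤ 4.)

Yes, G is 4-colorable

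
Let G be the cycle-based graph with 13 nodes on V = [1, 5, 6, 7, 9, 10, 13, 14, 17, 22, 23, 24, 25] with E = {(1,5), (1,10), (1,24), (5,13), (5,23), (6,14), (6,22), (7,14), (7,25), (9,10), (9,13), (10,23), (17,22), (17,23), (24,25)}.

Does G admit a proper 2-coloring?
Odd cycle [13, 9, 10, 23, 5] needs 3 colors (χ ≥ 3).
Hence χ(G) ≥ 3 > 2, so no proper 2-coloring exists.

No, G is not 2-colorable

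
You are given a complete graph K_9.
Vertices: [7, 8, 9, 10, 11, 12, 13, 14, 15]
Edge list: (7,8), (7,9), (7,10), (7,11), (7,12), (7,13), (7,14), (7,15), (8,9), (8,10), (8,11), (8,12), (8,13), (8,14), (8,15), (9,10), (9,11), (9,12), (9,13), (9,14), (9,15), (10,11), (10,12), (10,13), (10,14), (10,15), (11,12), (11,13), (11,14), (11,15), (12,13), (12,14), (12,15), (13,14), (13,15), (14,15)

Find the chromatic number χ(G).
Clique number ω(G) = 9 (lower bound: χ ≥ ω).
The clique on [7, 8, 9, 10, 11, 12, 13, 14, 15] has size 9, forcing χ ≥ 9, and the coloring below uses 9 colors, so χ(G) = 9.
A valid 9-coloring: color 1: [13]; color 2: [9]; color 3: [12]; color 4: [8]; color 5: [7]; color 6: [14]; color 7: [15]; color 8: [10]; color 9: [11].

χ(G) = 9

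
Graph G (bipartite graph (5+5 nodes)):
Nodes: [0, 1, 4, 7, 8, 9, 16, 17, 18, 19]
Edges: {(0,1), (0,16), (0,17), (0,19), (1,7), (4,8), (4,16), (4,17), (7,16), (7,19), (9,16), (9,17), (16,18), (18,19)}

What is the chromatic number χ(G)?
χ(G) = 2

Clique number ω(G) = 2 (lower bound: χ ≥ ω).
The graph is bipartite (no odd cycle), so 2 colors suffice: χ(G) = 2.
A valid 2-coloring: color 1: [1, 8, 16, 17, 19]; color 2: [0, 4, 7, 9, 18].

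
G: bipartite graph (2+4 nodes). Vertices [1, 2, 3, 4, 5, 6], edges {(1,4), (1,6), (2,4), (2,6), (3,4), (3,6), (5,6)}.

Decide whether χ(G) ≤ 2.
A valid 2-coloring: color 1: [4, 6]; color 2: [1, 2, 3, 5].
(χ(G) = 2 ≤ 2.)

Yes, G is 2-colorable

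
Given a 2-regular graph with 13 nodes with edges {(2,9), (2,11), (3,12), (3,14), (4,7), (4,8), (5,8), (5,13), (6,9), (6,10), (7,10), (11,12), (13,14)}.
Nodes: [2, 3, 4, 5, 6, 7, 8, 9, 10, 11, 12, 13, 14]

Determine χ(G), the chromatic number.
χ(G) = 3

Clique number ω(G) = 2 (lower bound: χ ≥ ω).
Odd cycle [9, 6, 10, 7, 4, 8, 5, 13, 14, 3, 12, 11, 2] needs 3 colors (χ ≥ 3).
The coloring below uses 3 colors, so χ(G) = 3.
A valid 3-coloring: color 1: [3, 7, 8, 9, 11, 13]; color 2: [2, 4, 5, 6, 12, 14]; color 3: [10].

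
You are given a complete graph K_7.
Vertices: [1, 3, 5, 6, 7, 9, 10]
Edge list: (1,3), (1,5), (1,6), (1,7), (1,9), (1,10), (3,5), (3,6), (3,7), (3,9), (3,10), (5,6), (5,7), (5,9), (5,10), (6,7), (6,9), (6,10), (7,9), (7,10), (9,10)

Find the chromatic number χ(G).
χ(G) = 7

Clique number ω(G) = 7 (lower bound: χ ≥ ω).
The clique on [1, 3, 5, 6, 7, 9, 10] has size 7, forcing χ ≥ 7, and the coloring below uses 7 colors, so χ(G) = 7.
A valid 7-coloring: color 1: [9]; color 2: [7]; color 3: [3]; color 4: [5]; color 5: [10]; color 6: [1]; color 7: [6].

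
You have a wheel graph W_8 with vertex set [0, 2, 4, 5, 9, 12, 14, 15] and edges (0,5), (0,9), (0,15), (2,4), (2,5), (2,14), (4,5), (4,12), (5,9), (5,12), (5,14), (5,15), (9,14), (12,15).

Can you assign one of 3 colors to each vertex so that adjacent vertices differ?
Odd cycle [9, 0, 15, 12, 4, 2, 14] needs 3 colors (χ ≥ 3).
Vertex 5 is adjacent to every vertex of [0, 2, 4, 9, 12, 14, 15], which already need 3 colors among themselves, so 5 needs a new color (χ ≥ 4).
Hence χ(G) ≥ 4 > 3, so no proper 3-coloring exists.

No, G is not 3-colorable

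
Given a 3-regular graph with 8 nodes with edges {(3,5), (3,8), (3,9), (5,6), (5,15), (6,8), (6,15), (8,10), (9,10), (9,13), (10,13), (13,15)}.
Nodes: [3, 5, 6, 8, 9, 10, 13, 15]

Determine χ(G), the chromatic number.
χ(G) = 3

Clique number ω(G) = 3 (lower bound: χ ≥ ω).
The clique on [5, 6, 15] has size 3, forcing χ ≥ 3, and the coloring below uses 3 colors, so χ(G) = 3.
A valid 3-coloring: color 1: [3, 10, 15]; color 2: [5, 8, 13]; color 3: [6, 9].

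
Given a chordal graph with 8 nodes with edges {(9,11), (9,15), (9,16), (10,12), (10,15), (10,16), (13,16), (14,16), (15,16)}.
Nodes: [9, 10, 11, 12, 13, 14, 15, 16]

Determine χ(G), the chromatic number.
χ(G) = 3

Clique number ω(G) = 3 (lower bound: χ ≥ ω).
The clique on [9, 15, 16] has size 3, forcing χ ≥ 3, and the coloring below uses 3 colors, so χ(G) = 3.
A valid 3-coloring: color 1: [11, 12, 16]; color 2: [9, 10, 13, 14]; color 3: [15].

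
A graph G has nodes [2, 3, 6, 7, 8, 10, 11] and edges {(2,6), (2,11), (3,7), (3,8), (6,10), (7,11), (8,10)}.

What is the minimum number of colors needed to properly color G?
Clique number ω(G) = 2 (lower bound: χ ≥ ω).
Odd cycle [7, 3, 8, 10, 6, 2, 11] needs 3 colors (χ ≥ 3).
The coloring below uses 3 colors, so χ(G) = 3.
A valid 3-coloring: color 1: [2, 7, 8]; color 2: [3, 6, 11]; color 3: [10].

χ(G) = 3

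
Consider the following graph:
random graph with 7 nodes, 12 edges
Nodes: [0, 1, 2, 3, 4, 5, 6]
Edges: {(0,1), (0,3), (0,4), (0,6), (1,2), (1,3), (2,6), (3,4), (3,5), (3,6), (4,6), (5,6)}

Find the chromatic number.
χ(G) = 4

Clique number ω(G) = 4 (lower bound: χ ≥ ω).
The clique on [0, 3, 4, 6] has size 4, forcing χ ≥ 4, and the coloring below uses 4 colors, so χ(G) = 4.
A valid 4-coloring: color 1: [1, 6]; color 2: [2, 3]; color 3: [0, 5]; color 4: [4].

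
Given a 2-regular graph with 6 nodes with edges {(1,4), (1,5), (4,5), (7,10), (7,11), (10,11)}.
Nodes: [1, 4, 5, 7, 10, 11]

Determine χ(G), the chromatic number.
Clique number ω(G) = 3 (lower bound: χ ≥ ω).
The clique on [1, 4, 5] has size 3, forcing χ ≥ 3, and the coloring below uses 3 colors, so χ(G) = 3.
A valid 3-coloring: color 1: [5, 11]; color 2: [1, 7]; color 3: [4, 10].

χ(G) = 3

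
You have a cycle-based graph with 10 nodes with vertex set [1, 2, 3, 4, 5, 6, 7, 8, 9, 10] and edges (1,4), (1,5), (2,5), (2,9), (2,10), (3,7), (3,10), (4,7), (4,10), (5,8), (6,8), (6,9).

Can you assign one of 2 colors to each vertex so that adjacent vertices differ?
Odd cycle [1, 4, 10, 2, 5] needs 3 colors (χ ≥ 3).
Hence χ(G) ≥ 3 > 2, so no proper 2-coloring exists.

No, G is not 2-colorable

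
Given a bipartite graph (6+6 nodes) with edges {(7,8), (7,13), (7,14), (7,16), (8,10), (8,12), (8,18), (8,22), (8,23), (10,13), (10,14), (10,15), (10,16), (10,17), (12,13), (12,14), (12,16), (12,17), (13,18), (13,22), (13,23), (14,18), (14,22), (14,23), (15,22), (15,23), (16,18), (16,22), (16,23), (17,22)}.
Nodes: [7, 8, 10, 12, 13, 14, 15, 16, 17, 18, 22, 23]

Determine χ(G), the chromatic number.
Clique number ω(G) = 2 (lower bound: χ ≥ ω).
The graph is bipartite (no odd cycle), so 2 colors suffice: χ(G) = 2.
A valid 2-coloring: color 1: [8, 13, 14, 15, 16, 17]; color 2: [7, 10, 12, 18, 22, 23].

χ(G) = 2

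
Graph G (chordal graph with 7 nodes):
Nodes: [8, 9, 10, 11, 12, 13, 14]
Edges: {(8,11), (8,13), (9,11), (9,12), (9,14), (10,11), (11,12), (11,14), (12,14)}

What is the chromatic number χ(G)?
Clique number ω(G) = 4 (lower bound: χ ≥ ω).
The clique on [9, 11, 12, 14] has size 4, forcing χ ≥ 4, and the coloring below uses 4 colors, so χ(G) = 4.
A valid 4-coloring: color 1: [11, 13]; color 2: [8, 10, 14]; color 3: [9]; color 4: [12].

χ(G) = 4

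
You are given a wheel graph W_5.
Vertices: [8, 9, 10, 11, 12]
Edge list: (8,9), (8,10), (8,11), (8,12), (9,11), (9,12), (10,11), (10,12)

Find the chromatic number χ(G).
χ(G) = 3

Clique number ω(G) = 3 (lower bound: χ ≥ ω).
The clique on [8, 9, 11] has size 3, forcing χ ≥ 3, and the coloring below uses 3 colors, so χ(G) = 3.
A valid 3-coloring: color 1: [8]; color 2: [9, 10]; color 3: [11, 12].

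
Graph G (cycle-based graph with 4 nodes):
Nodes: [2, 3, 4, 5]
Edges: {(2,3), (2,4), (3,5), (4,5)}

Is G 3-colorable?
Yes, G is 3-colorable

A valid 3-coloring: color 1: [2, 5]; color 2: [3, 4].
(χ(G) = 2 ≤ 3.)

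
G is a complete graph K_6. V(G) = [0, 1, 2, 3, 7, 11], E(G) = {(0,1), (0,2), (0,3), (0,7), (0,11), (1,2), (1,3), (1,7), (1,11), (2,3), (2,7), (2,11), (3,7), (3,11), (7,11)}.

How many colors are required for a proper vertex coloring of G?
χ(G) = 6

Clique number ω(G) = 6 (lower bound: χ ≥ ω).
The clique on [0, 1, 2, 3, 7, 11] has size 6, forcing χ ≥ 6, and the coloring below uses 6 colors, so χ(G) = 6.
A valid 6-coloring: color 1: [2]; color 2: [11]; color 3: [0]; color 4: [3]; color 5: [7]; color 6: [1].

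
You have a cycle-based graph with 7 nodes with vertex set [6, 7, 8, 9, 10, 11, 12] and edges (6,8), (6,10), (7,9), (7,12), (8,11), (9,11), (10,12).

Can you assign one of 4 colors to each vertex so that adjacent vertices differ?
A valid 4-coloring: color 1: [6, 9, 12]; color 2: [7, 8, 10]; color 3: [11].
(χ(G) = 3 ≤ 4.)

Yes, G is 4-colorable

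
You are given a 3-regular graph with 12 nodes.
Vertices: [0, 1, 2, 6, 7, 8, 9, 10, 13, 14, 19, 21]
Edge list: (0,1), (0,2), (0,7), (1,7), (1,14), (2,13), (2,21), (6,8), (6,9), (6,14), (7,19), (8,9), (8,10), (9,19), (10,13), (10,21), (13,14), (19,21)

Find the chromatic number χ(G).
χ(G) = 3

Clique number ω(G) = 3 (lower bound: χ ≥ ω).
The clique on [0, 1, 7] has size 3, forcing χ ≥ 3, and the coloring below uses 3 colors, so χ(G) = 3.
A valid 3-coloring: color 1: [7, 9, 13, 21]; color 2: [1, 2, 6, 10, 19]; color 3: [0, 8, 14].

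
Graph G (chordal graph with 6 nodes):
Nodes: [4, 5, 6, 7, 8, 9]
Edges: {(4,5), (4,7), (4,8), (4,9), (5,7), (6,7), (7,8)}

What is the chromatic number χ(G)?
χ(G) = 3

Clique number ω(G) = 3 (lower bound: χ ≥ ω).
The clique on [4, 7, 8] has size 3, forcing χ ≥ 3, and the coloring below uses 3 colors, so χ(G) = 3.
A valid 3-coloring: color 1: [4, 6]; color 2: [7, 9]; color 3: [5, 8].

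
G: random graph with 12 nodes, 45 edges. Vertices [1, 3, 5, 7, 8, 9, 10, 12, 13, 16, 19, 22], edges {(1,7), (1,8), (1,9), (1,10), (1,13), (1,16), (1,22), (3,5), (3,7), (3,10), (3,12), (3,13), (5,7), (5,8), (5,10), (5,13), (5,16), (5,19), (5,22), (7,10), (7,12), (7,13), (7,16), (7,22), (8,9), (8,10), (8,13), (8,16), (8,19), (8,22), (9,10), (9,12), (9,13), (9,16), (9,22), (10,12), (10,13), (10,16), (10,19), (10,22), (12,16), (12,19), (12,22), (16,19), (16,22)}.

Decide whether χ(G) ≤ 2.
The clique on vertices [1, 8, 9, 10, 16, 22] has size 6 > 2, so it alone needs 6 colors.

No, G is not 2-colorable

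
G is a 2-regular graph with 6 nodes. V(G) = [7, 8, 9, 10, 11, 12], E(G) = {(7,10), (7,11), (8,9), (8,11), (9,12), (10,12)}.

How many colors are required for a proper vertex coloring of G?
Clique number ω(G) = 2 (lower bound: χ ≥ ω).
The graph is bipartite (no odd cycle), so 2 colors suffice: χ(G) = 2.
A valid 2-coloring: color 1: [7, 8, 12]; color 2: [9, 10, 11].

χ(G) = 2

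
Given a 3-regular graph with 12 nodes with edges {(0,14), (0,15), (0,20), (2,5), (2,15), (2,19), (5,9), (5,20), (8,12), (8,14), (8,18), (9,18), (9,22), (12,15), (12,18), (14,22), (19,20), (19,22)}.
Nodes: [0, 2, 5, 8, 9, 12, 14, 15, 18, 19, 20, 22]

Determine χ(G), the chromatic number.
χ(G) = 3

Clique number ω(G) = 3 (lower bound: χ ≥ ω).
The clique on [8, 12, 18] has size 3, forcing χ ≥ 3, and the coloring below uses 3 colors, so χ(G) = 3.
A valid 3-coloring: color 1: [8, 9, 15, 19]; color 2: [0, 5, 18, 22]; color 3: [2, 12, 14, 20].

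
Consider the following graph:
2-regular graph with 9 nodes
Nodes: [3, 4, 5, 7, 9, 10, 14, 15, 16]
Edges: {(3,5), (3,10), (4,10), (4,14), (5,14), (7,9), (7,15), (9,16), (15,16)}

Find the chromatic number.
Clique number ω(G) = 2 (lower bound: χ ≥ ω).
Odd cycle [4, 14, 5, 3, 10] needs 3 colors (χ ≥ 3).
The coloring below uses 3 colors, so χ(G) = 3.
A valid 3-coloring: color 1: [3, 7, 14, 16]; color 2: [5, 9, 10, 15]; color 3: [4].

χ(G) = 3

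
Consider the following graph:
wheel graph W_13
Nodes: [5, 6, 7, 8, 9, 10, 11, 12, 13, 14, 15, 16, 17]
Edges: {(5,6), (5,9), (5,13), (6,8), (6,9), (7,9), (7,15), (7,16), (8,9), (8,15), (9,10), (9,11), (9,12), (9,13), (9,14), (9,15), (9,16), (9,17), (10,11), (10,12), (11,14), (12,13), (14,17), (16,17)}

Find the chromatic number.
χ(G) = 3

Clique number ω(G) = 3 (lower bound: χ ≥ ω).
The clique on [5, 9, 13] has size 3, forcing χ ≥ 3, and the coloring below uses 3 colors, so χ(G) = 3.
A valid 3-coloring: color 1: [9]; color 2: [5, 7, 8, 11, 12, 17]; color 3: [6, 10, 13, 14, 15, 16].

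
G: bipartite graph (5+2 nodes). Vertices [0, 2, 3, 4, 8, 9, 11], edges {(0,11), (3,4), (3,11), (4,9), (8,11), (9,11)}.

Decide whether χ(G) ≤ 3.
Yes, G is 3-colorable

A valid 3-coloring: color 1: [2, 4, 11]; color 2: [0, 3, 8, 9].
(χ(G) = 2 ≤ 3.)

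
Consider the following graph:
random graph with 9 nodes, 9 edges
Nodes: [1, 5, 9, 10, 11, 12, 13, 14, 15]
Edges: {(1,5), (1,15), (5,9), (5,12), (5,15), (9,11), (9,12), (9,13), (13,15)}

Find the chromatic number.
Clique number ω(G) = 3 (lower bound: χ ≥ ω).
The clique on [1, 5, 15] has size 3, forcing χ ≥ 3, and the coloring below uses 3 colors, so χ(G) = 3.
A valid 3-coloring: color 1: [9, 10, 14, 15]; color 2: [5, 11, 13]; color 3: [1, 12].

χ(G) = 3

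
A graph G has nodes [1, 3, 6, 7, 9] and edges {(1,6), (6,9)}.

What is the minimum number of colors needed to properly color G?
Clique number ω(G) = 2 (lower bound: χ ≥ ω).
The graph is bipartite (no odd cycle), so 2 colors suffice: χ(G) = 2.
A valid 2-coloring: color 1: [3, 6, 7]; color 2: [1, 9].

χ(G) = 2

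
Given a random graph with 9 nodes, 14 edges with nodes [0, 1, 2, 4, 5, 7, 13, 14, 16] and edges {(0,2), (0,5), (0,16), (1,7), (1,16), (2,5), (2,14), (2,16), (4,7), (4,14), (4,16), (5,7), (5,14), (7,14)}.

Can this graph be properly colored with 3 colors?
Suppose a proper 3-coloring c exists. The clique [0, 2, 5] takes 3 distinct colors; by symmetry let c(0) = 1, c(2) = 2, c(5) = 3.
- Vertex 14: neighbors [2, 5] already have colors [2, 3] ⇒ c(14) = 1.
- Vertex 7: neighbors [14, 5] already have colors [1, 3] ⇒ c(7) = 2.
- Vertex 16: neighbors [0, 2] already have colors [1, 2] ⇒ c(16) = 3.
- Vertex 4: neighbors [14, 7, 16] already have colors [1, 2, 3] — all 3 colors blocked. Contradiction.
The forced assignments end in a contradiction, so G has no proper 3-coloring (χ ≥ 4).

No, G is not 3-colorable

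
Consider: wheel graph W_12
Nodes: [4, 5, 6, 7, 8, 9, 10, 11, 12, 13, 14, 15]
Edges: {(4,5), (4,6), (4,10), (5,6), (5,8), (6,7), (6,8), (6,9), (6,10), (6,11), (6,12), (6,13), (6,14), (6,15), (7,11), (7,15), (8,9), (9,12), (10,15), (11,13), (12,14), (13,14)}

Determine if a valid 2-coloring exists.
The clique on vertices [4, 6, 10] has size 3 > 2, so it alone needs 3 colors.

No, G is not 2-colorable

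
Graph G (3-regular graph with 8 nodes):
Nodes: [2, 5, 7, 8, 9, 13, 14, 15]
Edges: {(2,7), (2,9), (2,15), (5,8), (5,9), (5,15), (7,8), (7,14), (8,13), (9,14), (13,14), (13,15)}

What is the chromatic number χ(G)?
Clique number ω(G) = 2 (lower bound: χ ≥ ω).
Odd cycle [2, 15, 13, 8, 7] needs 3 colors (χ ≥ 3).
The coloring below uses 3 colors, so χ(G) = 3.
A valid 3-coloring: color 1: [8, 9, 15]; color 2: [2, 5, 14]; color 3: [7, 13].

χ(G) = 3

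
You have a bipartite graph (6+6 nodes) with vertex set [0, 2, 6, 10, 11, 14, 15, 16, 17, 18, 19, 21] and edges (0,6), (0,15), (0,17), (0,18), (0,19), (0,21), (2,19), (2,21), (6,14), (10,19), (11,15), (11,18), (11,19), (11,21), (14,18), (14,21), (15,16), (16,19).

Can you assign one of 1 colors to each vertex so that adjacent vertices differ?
No, G is not 1-colorable

Edge (0,6) forces its endpoints to differ, so 1 color is not enough.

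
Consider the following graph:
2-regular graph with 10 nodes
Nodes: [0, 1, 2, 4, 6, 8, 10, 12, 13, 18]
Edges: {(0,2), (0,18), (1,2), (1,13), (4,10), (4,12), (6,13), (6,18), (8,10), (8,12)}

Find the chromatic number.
χ(G) = 2

Clique number ω(G) = 2 (lower bound: χ ≥ ω).
The graph is bipartite (no odd cycle), so 2 colors suffice: χ(G) = 2.
A valid 2-coloring: color 1: [2, 10, 12, 13, 18]; color 2: [0, 1, 4, 6, 8].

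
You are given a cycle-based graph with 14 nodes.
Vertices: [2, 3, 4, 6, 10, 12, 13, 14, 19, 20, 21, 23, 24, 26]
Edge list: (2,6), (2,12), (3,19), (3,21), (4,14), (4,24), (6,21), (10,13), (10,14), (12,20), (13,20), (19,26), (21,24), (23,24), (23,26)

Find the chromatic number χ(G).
χ(G) = 2

Clique number ω(G) = 2 (lower bound: χ ≥ ω).
The graph is bipartite (no odd cycle), so 2 colors suffice: χ(G) = 2.
A valid 2-coloring: color 1: [2, 4, 10, 19, 20, 21, 23]; color 2: [3, 6, 12, 13, 14, 24, 26].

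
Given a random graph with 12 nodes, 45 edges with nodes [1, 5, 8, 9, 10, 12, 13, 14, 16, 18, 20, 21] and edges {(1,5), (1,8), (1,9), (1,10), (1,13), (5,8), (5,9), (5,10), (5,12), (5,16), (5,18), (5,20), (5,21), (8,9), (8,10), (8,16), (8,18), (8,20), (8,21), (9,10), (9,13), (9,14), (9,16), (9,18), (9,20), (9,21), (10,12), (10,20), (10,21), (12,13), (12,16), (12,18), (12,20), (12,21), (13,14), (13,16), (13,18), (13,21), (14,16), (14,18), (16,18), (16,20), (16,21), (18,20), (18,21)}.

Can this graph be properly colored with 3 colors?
The clique on vertices [5, 8, 9, 16, 18, 20] has size 6 > 3, so it alone needs 6 colors.

No, G is not 3-colorable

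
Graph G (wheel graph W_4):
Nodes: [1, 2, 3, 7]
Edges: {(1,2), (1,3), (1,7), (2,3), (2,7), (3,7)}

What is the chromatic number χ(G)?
χ(G) = 4

Clique number ω(G) = 4 (lower bound: χ ≥ ω).
The clique on [1, 2, 3, 7] has size 4, forcing χ ≥ 4, and the coloring below uses 4 colors, so χ(G) = 4.
A valid 4-coloring: color 1: [7]; color 2: [2]; color 3: [1]; color 4: [3].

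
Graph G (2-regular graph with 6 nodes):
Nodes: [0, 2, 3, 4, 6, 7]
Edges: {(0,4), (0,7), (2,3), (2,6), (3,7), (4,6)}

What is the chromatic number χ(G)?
Clique number ω(G) = 2 (lower bound: χ ≥ ω).
The graph is bipartite (no odd cycle), so 2 colors suffice: χ(G) = 2.
A valid 2-coloring: color 1: [0, 3, 6]; color 2: [2, 4, 7].

χ(G) = 2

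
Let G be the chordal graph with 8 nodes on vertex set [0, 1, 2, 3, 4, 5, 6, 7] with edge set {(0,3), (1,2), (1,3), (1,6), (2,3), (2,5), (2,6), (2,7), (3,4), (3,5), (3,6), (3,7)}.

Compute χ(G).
χ(G) = 4

Clique number ω(G) = 4 (lower bound: χ ≥ ω).
The clique on [1, 2, 3, 6] has size 4, forcing χ ≥ 4, and the coloring below uses 4 colors, so χ(G) = 4.
A valid 4-coloring: color 1: [3]; color 2: [0, 2, 4]; color 3: [1, 5, 7]; color 4: [6].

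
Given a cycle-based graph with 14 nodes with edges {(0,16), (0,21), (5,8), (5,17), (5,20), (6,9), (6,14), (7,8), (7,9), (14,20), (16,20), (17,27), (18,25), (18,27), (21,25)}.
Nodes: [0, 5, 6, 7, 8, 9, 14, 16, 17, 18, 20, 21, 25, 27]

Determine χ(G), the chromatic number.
χ(G) = 3

Clique number ω(G) = 2 (lower bound: χ ≥ ω).
Odd cycle [20, 16, 0, 21, 25, 18, 27, 17, 5] needs 3 colors (χ ≥ 3).
The coloring below uses 3 colors, so χ(G) = 3.
A valid 3-coloring: color 1: [5, 6, 7, 16, 18, 21]; color 2: [0, 8, 9, 17, 20, 25]; color 3: [14, 27].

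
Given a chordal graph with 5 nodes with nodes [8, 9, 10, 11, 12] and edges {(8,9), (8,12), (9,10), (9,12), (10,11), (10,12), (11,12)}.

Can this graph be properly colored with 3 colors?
Yes, G is 3-colorable

A valid 3-coloring: color 1: [12]; color 2: [8, 10]; color 3: [9, 11].
(χ(G) = 3 ≤ 3.)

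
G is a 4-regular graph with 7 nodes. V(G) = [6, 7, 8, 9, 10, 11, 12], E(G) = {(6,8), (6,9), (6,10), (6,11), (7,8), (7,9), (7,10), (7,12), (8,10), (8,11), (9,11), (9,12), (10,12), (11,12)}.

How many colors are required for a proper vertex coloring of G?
Clique number ω(G) = 3 (lower bound: χ ≥ ω).
Suppose a proper 3-coloring c exists. The clique [6, 8, 10] takes 3 distinct colors; by symmetry let c(6) = 1, c(8) = 2, c(10) = 3.
- Vertex 7: neighbors [8, 10] already have colors [2, 3] ⇒ c(7) = 1.
- Vertex 11: neighbors [6, 8] already have colors [1, 2] ⇒ c(11) = 3.
- Vertex 9: neighbors [6, 11] already have colors [1, 3] ⇒ c(9) = 2.
- Vertex 12: neighbors [7, 9, 10] already have colors [1, 2, 3] — all 3 colors blocked. Contradiction.
The forced assignments end in a contradiction, so G has no proper 3-coloring (χ ≥ 4).
The coloring below uses 4 colors, so χ(G) = 4.
A valid 4-coloring: color 1: [9, 10]; color 2: [6, 12]; color 3: [7, 11]; color 4: [8].

χ(G) = 4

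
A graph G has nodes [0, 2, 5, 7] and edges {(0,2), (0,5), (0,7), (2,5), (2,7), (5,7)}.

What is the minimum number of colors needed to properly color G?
χ(G) = 4

Clique number ω(G) = 4 (lower bound: χ ≥ ω).
The clique on [0, 2, 5, 7] has size 4, forcing χ ≥ 4, and the coloring below uses 4 colors, so χ(G) = 4.
A valid 4-coloring: color 1: [7]; color 2: [0]; color 3: [5]; color 4: [2].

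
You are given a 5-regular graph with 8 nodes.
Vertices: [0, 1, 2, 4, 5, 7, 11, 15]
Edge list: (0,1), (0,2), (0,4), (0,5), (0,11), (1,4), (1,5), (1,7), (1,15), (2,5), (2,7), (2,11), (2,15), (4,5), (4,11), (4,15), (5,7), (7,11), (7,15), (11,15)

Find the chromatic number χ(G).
Clique number ω(G) = 4 (lower bound: χ ≥ ω).
The clique on [0, 1, 4, 5] has size 4, forcing χ ≥ 4, and the coloring below uses 4 colors, so χ(G) = 4.
A valid 4-coloring: color 1: [0, 15]; color 2: [4, 7]; color 3: [5, 11]; color 4: [1, 2].

χ(G) = 4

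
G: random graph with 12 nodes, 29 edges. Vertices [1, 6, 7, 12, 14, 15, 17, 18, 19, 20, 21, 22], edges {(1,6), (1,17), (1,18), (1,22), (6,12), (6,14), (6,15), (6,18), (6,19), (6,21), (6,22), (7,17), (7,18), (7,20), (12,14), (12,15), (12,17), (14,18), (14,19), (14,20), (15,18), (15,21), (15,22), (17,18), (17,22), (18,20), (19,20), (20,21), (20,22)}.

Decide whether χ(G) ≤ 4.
Yes, G is 4-colorable

A valid 4-coloring: color 1: [6, 17, 20]; color 2: [12, 18, 19, 21, 22]; color 3: [1, 7, 14, 15].
(χ(G) = 3 ≤ 4.)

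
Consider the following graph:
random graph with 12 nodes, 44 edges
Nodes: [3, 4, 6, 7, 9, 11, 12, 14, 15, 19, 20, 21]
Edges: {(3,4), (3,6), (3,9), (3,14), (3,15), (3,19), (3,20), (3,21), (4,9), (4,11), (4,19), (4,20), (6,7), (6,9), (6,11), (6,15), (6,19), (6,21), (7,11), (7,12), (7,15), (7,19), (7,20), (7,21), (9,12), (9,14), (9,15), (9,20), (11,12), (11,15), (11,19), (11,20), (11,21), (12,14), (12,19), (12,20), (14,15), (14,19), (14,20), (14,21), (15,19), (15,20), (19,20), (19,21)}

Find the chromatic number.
χ(G) = 5

Clique number ω(G) = 5 (lower bound: χ ≥ ω).
The clique on [3, 9, 14, 15, 20] has size 5, forcing χ ≥ 5, and the coloring below uses 5 colors, so χ(G) = 5.
A valid 5-coloring: color 1: [9, 19]; color 2: [6, 20]; color 3: [4, 12, 15, 21]; color 4: [3, 11]; color 5: [7, 14].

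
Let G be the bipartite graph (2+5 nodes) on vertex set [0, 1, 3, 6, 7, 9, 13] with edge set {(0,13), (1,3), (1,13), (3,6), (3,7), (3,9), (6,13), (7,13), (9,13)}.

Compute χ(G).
Clique number ω(G) = 2 (lower bound: χ ≥ ω).
The graph is bipartite (no odd cycle), so 2 colors suffice: χ(G) = 2.
A valid 2-coloring: color 1: [3, 13]; color 2: [0, 1, 6, 7, 9].

χ(G) = 2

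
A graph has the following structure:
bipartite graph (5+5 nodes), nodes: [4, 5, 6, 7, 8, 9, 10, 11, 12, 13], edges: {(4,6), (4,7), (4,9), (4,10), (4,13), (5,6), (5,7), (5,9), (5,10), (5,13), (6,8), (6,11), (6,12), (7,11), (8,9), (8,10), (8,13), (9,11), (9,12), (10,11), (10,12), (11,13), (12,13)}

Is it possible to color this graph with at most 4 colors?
Yes, G is 4-colorable

A valid 4-coloring: color 1: [4, 5, 8, 11, 12]; color 2: [6, 7, 9, 10, 13].
(χ(G) = 2 ≤ 4.)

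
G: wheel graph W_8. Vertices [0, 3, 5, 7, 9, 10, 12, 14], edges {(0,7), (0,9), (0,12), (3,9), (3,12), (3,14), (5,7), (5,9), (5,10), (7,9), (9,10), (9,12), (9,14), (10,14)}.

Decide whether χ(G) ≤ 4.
A valid 4-coloring: color 1: [9]; color 2: [7, 10, 12]; color 3: [0, 5, 14]; color 4: [3].
(χ(G) = 4 ≤ 4.)

Yes, G is 4-colorable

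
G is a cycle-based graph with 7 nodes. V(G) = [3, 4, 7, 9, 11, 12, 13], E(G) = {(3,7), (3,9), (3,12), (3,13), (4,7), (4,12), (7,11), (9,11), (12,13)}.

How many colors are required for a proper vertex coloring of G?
χ(G) = 3

Clique number ω(G) = 3 (lower bound: χ ≥ ω).
The clique on [3, 12, 13] has size 3, forcing χ ≥ 3, and the coloring below uses 3 colors, so χ(G) = 3.
A valid 3-coloring: color 1: [3, 4, 11]; color 2: [7, 9, 12]; color 3: [13].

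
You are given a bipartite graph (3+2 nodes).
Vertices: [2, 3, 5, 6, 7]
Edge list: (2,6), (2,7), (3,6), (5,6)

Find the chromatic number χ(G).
χ(G) = 2

Clique number ω(G) = 2 (lower bound: χ ≥ ω).
The graph is bipartite (no odd cycle), so 2 colors suffice: χ(G) = 2.
A valid 2-coloring: color 1: [6, 7]; color 2: [2, 3, 5].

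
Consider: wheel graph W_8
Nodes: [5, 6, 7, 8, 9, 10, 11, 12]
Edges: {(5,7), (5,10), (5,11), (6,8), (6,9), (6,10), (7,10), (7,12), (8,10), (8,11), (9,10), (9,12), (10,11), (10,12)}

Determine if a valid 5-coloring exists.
Yes, G is 5-colorable

A valid 5-coloring: color 1: [10]; color 2: [5, 6, 12]; color 3: [7, 8, 9]; color 4: [11].
(χ(G) = 4 ≤ 5.)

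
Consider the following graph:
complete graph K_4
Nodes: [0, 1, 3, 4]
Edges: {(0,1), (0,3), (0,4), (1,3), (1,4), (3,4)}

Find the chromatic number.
Clique number ω(G) = 4 (lower bound: χ ≥ ω).
The clique on [0, 1, 3, 4] has size 4, forcing χ ≥ 4, and the coloring below uses 4 colors, so χ(G) = 4.
A valid 4-coloring: color 1: [4]; color 2: [0]; color 3: [3]; color 4: [1].

χ(G) = 4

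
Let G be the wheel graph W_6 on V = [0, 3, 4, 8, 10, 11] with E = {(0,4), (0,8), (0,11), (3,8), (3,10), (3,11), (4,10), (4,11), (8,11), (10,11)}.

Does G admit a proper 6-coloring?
A valid 6-coloring: color 1: [11]; color 2: [8, 10]; color 3: [3, 4]; color 4: [0].
(χ(G) = 4 ≤ 6.)

Yes, G is 6-colorable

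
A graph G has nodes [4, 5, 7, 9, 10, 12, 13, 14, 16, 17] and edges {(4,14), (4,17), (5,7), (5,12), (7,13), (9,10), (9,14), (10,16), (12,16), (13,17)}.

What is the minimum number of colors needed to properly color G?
χ(G) = 2

Clique number ω(G) = 2 (lower bound: χ ≥ ω).
The graph is bipartite (no odd cycle), so 2 colors suffice: χ(G) = 2.
A valid 2-coloring: color 1: [7, 10, 12, 14, 17]; color 2: [4, 5, 9, 13, 16].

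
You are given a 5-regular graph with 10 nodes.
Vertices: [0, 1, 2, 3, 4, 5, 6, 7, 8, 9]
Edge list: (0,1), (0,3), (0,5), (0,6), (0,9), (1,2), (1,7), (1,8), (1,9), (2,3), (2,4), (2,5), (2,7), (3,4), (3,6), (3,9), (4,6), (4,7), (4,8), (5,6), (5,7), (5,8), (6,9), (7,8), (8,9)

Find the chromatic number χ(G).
Clique number ω(G) = 4 (lower bound: χ ≥ ω).
The clique on [0, 3, 6, 9] has size 4, forcing χ ≥ 4, and the coloring below uses 4 colors, so χ(G) = 4.
A valid 4-coloring: color 1: [2, 6, 8]; color 2: [7, 9]; color 3: [0, 4]; color 4: [1, 3, 5].

χ(G) = 4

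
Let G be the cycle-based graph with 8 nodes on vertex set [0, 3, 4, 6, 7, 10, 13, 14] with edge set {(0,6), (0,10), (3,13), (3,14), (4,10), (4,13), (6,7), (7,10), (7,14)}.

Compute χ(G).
Clique number ω(G) = 2 (lower bound: χ ≥ ω).
The graph is bipartite (no odd cycle), so 2 colors suffice: χ(G) = 2.
A valid 2-coloring: color 1: [0, 3, 4, 7]; color 2: [6, 10, 13, 14].

χ(G) = 2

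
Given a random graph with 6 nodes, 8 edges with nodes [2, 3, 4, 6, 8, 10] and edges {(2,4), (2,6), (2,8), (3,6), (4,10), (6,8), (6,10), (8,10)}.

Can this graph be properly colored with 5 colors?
A valid 5-coloring: color 1: [4, 6]; color 2: [3, 8]; color 3: [2, 10].
(χ(G) = 3 ≤ 5.)

Yes, G is 5-colorable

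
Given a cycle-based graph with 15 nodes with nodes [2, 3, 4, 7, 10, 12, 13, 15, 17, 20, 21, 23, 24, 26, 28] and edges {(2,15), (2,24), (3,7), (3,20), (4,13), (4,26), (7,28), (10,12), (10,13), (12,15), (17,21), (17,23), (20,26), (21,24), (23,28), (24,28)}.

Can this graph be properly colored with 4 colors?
A valid 4-coloring: color 1: [4, 7, 10, 15, 17, 20, 24]; color 2: [2, 3, 12, 13, 21, 26, 28]; color 3: [23].
(χ(G) = 3 ≤ 4.)

Yes, G is 4-colorable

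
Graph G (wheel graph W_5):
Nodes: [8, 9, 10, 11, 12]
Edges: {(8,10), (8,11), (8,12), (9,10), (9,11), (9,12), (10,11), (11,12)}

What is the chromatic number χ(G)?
Clique number ω(G) = 3 (lower bound: χ ≥ ω).
The clique on [8, 10, 11] has size 3, forcing χ ≥ 3, and the coloring below uses 3 colors, so χ(G) = 3.
A valid 3-coloring: color 1: [11]; color 2: [8, 9]; color 3: [10, 12].

χ(G) = 3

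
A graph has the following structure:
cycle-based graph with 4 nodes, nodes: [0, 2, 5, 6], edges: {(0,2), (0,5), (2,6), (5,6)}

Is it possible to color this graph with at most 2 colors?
A valid 2-coloring: color 1: [0, 6]; color 2: [2, 5].
(χ(G) = 2 ≤ 2.)

Yes, G is 2-colorable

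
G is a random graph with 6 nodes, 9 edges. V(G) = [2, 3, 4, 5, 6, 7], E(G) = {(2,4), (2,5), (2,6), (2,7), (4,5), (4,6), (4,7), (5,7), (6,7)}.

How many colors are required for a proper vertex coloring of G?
χ(G) = 4

Clique number ω(G) = 4 (lower bound: χ ≥ ω).
The clique on [2, 4, 5, 7] has size 4, forcing χ ≥ 4, and the coloring below uses 4 colors, so χ(G) = 4.
A valid 4-coloring: color 1: [3, 7]; color 2: [4]; color 3: [2]; color 4: [5, 6].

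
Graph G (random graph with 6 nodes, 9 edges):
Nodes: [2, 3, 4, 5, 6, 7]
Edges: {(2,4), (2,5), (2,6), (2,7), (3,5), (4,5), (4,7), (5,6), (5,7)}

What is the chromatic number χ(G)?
Clique number ω(G) = 4 (lower bound: χ ≥ ω).
The clique on [2, 4, 5, 7] has size 4, forcing χ ≥ 4, and the coloring below uses 4 colors, so χ(G) = 4.
A valid 4-coloring: color 1: [5]; color 2: [2, 3]; color 3: [4, 6]; color 4: [7].

χ(G) = 4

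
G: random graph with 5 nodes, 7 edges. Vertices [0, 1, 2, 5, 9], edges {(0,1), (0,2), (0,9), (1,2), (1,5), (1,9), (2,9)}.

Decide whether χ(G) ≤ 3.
The clique on vertices [0, 1, 2, 9] has size 4 > 3, so it alone needs 4 colors.

No, G is not 3-colorable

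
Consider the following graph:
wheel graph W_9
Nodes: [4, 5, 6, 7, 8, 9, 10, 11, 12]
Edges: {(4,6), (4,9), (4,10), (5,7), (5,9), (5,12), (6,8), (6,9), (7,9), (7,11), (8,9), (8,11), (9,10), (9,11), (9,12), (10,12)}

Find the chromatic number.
Clique number ω(G) = 3 (lower bound: χ ≥ ω).
The clique on [4, 9, 10] has size 3, forcing χ ≥ 3, and the coloring below uses 3 colors, so χ(G) = 3.
A valid 3-coloring: color 1: [9]; color 2: [5, 6, 10, 11]; color 3: [4, 7, 8, 12].

χ(G) = 3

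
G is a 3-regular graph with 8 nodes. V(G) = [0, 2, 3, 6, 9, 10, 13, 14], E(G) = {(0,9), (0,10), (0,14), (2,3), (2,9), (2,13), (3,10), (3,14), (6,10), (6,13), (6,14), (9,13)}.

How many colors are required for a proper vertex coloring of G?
χ(G) = 3

Clique number ω(G) = 3 (lower bound: χ ≥ ω).
The clique on [2, 9, 13] has size 3, forcing χ ≥ 3, and the coloring below uses 3 colors, so χ(G) = 3.
A valid 3-coloring: color 1: [0, 3, 13]; color 2: [9, 10, 14]; color 3: [2, 6].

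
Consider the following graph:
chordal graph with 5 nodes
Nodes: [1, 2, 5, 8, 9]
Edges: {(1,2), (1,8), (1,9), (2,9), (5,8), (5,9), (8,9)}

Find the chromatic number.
Clique number ω(G) = 3 (lower bound: χ ≥ ω).
The clique on [1, 8, 9] has size 3, forcing χ ≥ 3, and the coloring below uses 3 colors, so χ(G) = 3.
A valid 3-coloring: color 1: [9]; color 2: [1, 5]; color 3: [2, 8].

χ(G) = 3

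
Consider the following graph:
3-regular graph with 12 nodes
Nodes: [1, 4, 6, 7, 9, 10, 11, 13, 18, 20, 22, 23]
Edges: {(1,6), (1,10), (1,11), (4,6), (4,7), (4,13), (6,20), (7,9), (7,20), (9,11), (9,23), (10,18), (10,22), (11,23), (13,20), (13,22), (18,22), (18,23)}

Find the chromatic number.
Clique number ω(G) = 3 (lower bound: χ ≥ ω).
The clique on [9, 11, 23] has size 3, forcing χ ≥ 3, and the coloring below uses 3 colors, so χ(G) = 3.
A valid 3-coloring: color 1: [6, 7, 11, 13, 18]; color 2: [1, 4, 9, 20, 22]; color 3: [10, 23].

χ(G) = 3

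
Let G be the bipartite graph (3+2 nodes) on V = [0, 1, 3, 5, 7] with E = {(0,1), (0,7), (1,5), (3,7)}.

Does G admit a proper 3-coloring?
Yes, G is 3-colorable

A valid 3-coloring: color 1: [0, 3, 5]; color 2: [1, 7].
(χ(G) = 2 ≤ 3.)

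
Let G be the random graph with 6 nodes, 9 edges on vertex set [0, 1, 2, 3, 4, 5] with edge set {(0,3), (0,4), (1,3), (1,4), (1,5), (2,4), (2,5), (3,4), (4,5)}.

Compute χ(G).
Clique number ω(G) = 3 (lower bound: χ ≥ ω).
The clique on [0, 3, 4] has size 3, forcing χ ≥ 3, and the coloring below uses 3 colors, so χ(G) = 3.
A valid 3-coloring: color 1: [4]; color 2: [3, 5]; color 3: [0, 1, 2].

χ(G) = 3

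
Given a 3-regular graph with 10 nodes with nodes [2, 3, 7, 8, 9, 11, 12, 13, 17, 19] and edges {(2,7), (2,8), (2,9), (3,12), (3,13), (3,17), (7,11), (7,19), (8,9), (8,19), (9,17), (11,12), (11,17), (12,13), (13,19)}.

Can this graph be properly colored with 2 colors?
No, G is not 2-colorable

The clique on vertices [2, 8, 9] has size 3 > 2, so it alone needs 3 colors.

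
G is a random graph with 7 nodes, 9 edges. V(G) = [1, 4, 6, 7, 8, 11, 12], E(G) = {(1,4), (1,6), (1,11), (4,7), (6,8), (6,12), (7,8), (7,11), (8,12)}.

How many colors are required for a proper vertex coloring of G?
Clique number ω(G) = 3 (lower bound: χ ≥ ω).
The clique on [6, 8, 12] has size 3, forcing χ ≥ 3, and the coloring below uses 3 colors, so χ(G) = 3.
A valid 3-coloring: color 1: [1, 8]; color 2: [6, 7]; color 3: [4, 11, 12].

χ(G) = 3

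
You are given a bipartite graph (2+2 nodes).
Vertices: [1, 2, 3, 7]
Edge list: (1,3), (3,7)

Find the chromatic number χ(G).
Clique number ω(G) = 2 (lower bound: χ ≥ ω).
The graph is bipartite (no odd cycle), so 2 colors suffice: χ(G) = 2.
A valid 2-coloring: color 1: [2, 3]; color 2: [1, 7].

χ(G) = 2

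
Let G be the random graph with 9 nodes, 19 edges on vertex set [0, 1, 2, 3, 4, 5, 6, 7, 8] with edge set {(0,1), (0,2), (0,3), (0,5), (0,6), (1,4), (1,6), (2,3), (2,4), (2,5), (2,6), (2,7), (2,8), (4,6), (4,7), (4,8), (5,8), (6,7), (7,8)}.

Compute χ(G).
χ(G) = 4

Clique number ω(G) = 4 (lower bound: χ ≥ ω).
The clique on [2, 4, 7, 8] has size 4, forcing χ ≥ 4, and the coloring below uses 4 colors, so χ(G) = 4.
A valid 4-coloring: color 1: [1, 2]; color 2: [0, 4]; color 3: [3, 6, 8]; color 4: [5, 7].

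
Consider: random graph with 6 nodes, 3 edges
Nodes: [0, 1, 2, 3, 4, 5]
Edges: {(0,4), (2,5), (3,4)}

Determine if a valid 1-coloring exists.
No, G is not 1-colorable

Edge (2,5) forces its endpoints to differ, so 1 color is not enough.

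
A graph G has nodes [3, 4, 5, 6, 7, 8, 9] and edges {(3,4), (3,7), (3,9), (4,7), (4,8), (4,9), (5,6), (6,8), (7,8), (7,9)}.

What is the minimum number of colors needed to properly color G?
χ(G) = 4

Clique number ω(G) = 4 (lower bound: χ ≥ ω).
The clique on [3, 4, 7, 9] has size 4, forcing χ ≥ 4, and the coloring below uses 4 colors, so χ(G) = 4.
A valid 4-coloring: color 1: [4, 6]; color 2: [5, 7]; color 3: [8, 9]; color 4: [3].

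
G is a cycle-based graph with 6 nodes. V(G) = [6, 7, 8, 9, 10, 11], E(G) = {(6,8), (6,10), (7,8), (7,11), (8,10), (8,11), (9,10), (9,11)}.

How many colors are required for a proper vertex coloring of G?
χ(G) = 3

Clique number ω(G) = 3 (lower bound: χ ≥ ω).
The clique on [6, 8, 10] has size 3, forcing χ ≥ 3, and the coloring below uses 3 colors, so χ(G) = 3.
A valid 3-coloring: color 1: [8, 9]; color 2: [10, 11]; color 3: [6, 7].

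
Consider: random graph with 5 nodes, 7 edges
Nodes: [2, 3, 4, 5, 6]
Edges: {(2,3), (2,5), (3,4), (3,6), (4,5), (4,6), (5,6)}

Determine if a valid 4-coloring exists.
A valid 4-coloring: color 1: [3, 5]; color 2: [2, 6]; color 3: [4].
(χ(G) = 3 ≤ 4.)

Yes, G is 4-colorable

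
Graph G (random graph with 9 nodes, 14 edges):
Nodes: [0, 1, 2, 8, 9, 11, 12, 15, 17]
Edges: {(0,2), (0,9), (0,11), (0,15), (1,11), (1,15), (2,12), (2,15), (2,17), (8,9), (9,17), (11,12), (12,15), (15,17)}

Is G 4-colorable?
A valid 4-coloring: color 1: [9, 11, 15]; color 2: [0, 1, 8, 12, 17]; color 3: [2].
(χ(G) = 3 ≤ 4.)

Yes, G is 4-colorable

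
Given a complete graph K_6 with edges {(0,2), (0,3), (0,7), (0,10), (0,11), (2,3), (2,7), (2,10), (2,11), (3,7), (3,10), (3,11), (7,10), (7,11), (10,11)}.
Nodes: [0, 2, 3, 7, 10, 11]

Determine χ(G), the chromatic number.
χ(G) = 6

Clique number ω(G) = 6 (lower bound: χ ≥ ω).
The clique on [0, 2, 3, 7, 10, 11] has size 6, forcing χ ≥ 6, and the coloring below uses 6 colors, so χ(G) = 6.
A valid 6-coloring: color 1: [3]; color 2: [10]; color 3: [11]; color 4: [7]; color 5: [0]; color 6: [2].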